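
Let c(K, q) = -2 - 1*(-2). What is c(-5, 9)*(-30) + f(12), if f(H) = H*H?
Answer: 144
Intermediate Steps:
f(H) = H²
c(K, q) = 0 (c(K, q) = -2 + 2 = 0)
c(-5, 9)*(-30) + f(12) = 0*(-30) + 12² = 0 + 144 = 144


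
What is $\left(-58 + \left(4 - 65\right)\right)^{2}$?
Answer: $14161$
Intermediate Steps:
$\left(-58 + \left(4 - 65\right)\right)^{2} = \left(-58 - 61\right)^{2} = \left(-119\right)^{2} = 14161$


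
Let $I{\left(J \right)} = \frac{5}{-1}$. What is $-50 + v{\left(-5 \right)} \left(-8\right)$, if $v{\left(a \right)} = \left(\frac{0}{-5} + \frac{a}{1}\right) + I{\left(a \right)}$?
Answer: $30$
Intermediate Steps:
$I{\left(J \right)} = -5$ ($I{\left(J \right)} = 5 \left(-1\right) = -5$)
$v{\left(a \right)} = -5 + a$ ($v{\left(a \right)} = \left(\frac{0}{-5} + \frac{a}{1}\right) - 5 = \left(0 \left(- \frac{1}{5}\right) + a 1\right) - 5 = \left(0 + a\right) - 5 = a - 5 = -5 + a$)
$-50 + v{\left(-5 \right)} \left(-8\right) = -50 + \left(-5 - 5\right) \left(-8\right) = -50 - -80 = -50 + 80 = 30$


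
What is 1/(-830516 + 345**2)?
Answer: -1/711491 ≈ -1.4055e-6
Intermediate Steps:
1/(-830516 + 345**2) = 1/(-830516 + 119025) = 1/(-711491) = -1/711491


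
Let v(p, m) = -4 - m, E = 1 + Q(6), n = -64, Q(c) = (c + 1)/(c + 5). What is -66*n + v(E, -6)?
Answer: 4226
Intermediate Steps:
Q(c) = (1 + c)/(5 + c)
E = 18/11 (E = 1 + (1 + 6)/(5 + 6) = 1 + 7/11 = 18/11 ≈ 1.6364)
-66*n + v(E, -6) = -66*(-64) + (-4 - 1*(-6)) = 4224 + (-4 + 6) = 4224 + 2 = 4226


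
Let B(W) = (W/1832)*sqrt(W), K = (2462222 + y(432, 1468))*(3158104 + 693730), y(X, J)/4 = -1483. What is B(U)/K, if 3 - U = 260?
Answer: -257*I*sqrt(257)/17332957487295520 ≈ -2.377e-13*I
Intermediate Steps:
U = -257 (U = 3 - 1*260 = 3 - 260 = -257)
y(X, J) = -5932 (y(X, J) = 4*(-1483) = -5932)
K = 9461221335860 (K = (2462222 - 5932)*(3158104 + 693730) = 2456290*3851834 = 9461221335860)
B(W) = W**(3/2)/1832 (B(W) = (W*(1/1832))*sqrt(W) = (W/1832)*sqrt(W) = W**(3/2)/1832)
B(U)/K = ((-257)**(3/2)/1832)/9461221335860 = ((-257*I*sqrt(257))/1832)*(1/9461221335860) = -257*I*sqrt(257)/1832*(1/9461221335860) = -257*I*sqrt(257)/17332957487295520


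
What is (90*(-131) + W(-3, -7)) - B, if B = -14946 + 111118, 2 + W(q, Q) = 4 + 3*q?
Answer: -107969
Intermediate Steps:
W(q, Q) = 2 + 3*q (W(q, Q) = -2 + (4 + 3*q) = 2 + 3*q)
B = 96172
(90*(-131) + W(-3, -7)) - B = (90*(-131) + (2 + 3*(-3))) - 1*96172 = (-11790 + (2 - 9)) - 96172 = (-11790 - 7) - 96172 = -11797 - 96172 = -107969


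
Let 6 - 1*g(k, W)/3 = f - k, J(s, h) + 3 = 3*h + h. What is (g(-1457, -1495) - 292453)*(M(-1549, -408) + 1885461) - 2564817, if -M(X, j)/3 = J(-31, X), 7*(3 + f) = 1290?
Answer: -3963217573761/7 ≈ -5.6617e+11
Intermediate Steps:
J(s, h) = -3 + 4*h (J(s, h) = -3 + (3*h + h) = -3 + 4*h)
f = 1269/7 (f = -3 + (⅐)*1290 = -3 + 1290/7 = 1269/7 ≈ 181.29)
M(X, j) = 9 - 12*X (M(X, j) = -3*(-3 + 4*X) = 9 - 12*X)
g(k, W) = -3681/7 + 3*k (g(k, W) = 18 - 3*(1269/7 - k) = 18 + (-3807/7 + 3*k) = -3681/7 + 3*k)
(g(-1457, -1495) - 292453)*(M(-1549, -408) + 1885461) - 2564817 = ((-3681/7 + 3*(-1457)) - 292453)*((9 - 12*(-1549)) + 1885461) - 2564817 = ((-3681/7 - 4371) - 292453)*((9 + 18588) + 1885461) - 2564817 = (-34278/7 - 292453)*(18597 + 1885461) - 2564817 = -2081449/7*1904058 - 2564817 = -3963199620042/7 - 2564817 = -3963217573761/7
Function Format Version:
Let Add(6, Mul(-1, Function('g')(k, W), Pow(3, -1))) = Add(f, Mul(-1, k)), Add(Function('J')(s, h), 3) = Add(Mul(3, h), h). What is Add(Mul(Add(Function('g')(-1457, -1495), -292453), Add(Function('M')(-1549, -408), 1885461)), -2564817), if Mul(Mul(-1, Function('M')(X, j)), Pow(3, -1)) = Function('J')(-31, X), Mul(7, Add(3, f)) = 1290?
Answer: Rational(-3963217573761, 7) ≈ -5.6617e+11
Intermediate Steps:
Function('J')(s, h) = Add(-3, Mul(4, h)) (Function('J')(s, h) = Add(-3, Add(Mul(3, h), h)) = Add(-3, Mul(4, h)))
f = Rational(1269, 7) (f = Add(-3, Mul(Rational(1, 7), 1290)) = Add(-3, Rational(1290, 7)) = Rational(1269, 7) ≈ 181.29)
Function('M')(X, j) = Add(9, Mul(-12, X)) (Function('M')(X, j) = Mul(-3, Add(-3, Mul(4, X))) = Add(9, Mul(-12, X)))
Function('g')(k, W) = Add(Rational(-3681, 7), Mul(3, k)) (Function('g')(k, W) = Add(18, Mul(-3, Add(Rational(1269, 7), Mul(-1, k)))) = Add(18, Add(Rational(-3807, 7), Mul(3, k))) = Add(Rational(-3681, 7), Mul(3, k)))
Add(Mul(Add(Function('g')(-1457, -1495), -292453), Add(Function('M')(-1549, -408), 1885461)), -2564817) = Add(Mul(Add(Add(Rational(-3681, 7), Mul(3, -1457)), -292453), Add(Add(9, Mul(-12, -1549)), 1885461)), -2564817) = Add(Mul(Add(Add(Rational(-3681, 7), -4371), -292453), Add(Add(9, 18588), 1885461)), -2564817) = Add(Mul(Add(Rational(-34278, 7), -292453), Add(18597, 1885461)), -2564817) = Add(Mul(Rational(-2081449, 7), 1904058), -2564817) = Add(Rational(-3963199620042, 7), -2564817) = Rational(-3963217573761, 7)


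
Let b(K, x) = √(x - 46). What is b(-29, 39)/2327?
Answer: I*√7/2327 ≈ 0.001137*I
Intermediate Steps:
b(K, x) = √(-46 + x)
b(-29, 39)/2327 = √(-46 + 39)/2327 = √(-7)*(1/2327) = (I*√7)*(1/2327) = I*√7/2327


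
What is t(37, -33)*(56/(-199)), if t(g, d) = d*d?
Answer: -60984/199 ≈ -306.45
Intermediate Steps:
t(g, d) = d**2
t(37, -33)*(56/(-199)) = (-33)**2*(56/(-199)) = 1089*(56*(-1/199)) = 1089*(-56/199) = -60984/199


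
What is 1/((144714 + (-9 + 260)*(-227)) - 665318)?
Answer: -1/577581 ≈ -1.7314e-6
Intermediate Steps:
1/((144714 + (-9 + 260)*(-227)) - 665318) = 1/((144714 + 251*(-227)) - 665318) = 1/((144714 - 56977) - 665318) = 1/(87737 - 665318) = 1/(-577581) = -1/577581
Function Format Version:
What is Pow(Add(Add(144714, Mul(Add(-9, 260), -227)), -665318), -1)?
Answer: Rational(-1, 577581) ≈ -1.7314e-6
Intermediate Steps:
Pow(Add(Add(144714, Mul(Add(-9, 260), -227)), -665318), -1) = Pow(Add(Add(144714, Mul(251, -227)), -665318), -1) = Pow(Add(Add(144714, -56977), -665318), -1) = Pow(Add(87737, -665318), -1) = Pow(-577581, -1) = Rational(-1, 577581)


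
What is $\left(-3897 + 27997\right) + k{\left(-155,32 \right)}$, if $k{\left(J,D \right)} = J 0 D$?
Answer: $24100$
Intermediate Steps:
$k{\left(J,D \right)} = 0$ ($k{\left(J,D \right)} = 0 D = 0$)
$\left(-3897 + 27997\right) + k{\left(-155,32 \right)} = \left(-3897 + 27997\right) + 0 = 24100 + 0 = 24100$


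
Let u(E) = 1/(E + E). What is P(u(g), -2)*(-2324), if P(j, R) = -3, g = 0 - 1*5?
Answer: 6972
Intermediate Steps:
g = -5 (g = 0 - 5 = -5)
u(E) = 1/(2*E)
P(u(g), -2)*(-2324) = -3*(-2324) = 6972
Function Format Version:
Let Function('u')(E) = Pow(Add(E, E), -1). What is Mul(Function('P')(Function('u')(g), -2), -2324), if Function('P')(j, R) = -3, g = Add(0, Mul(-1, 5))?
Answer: 6972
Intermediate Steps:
g = -5 (g = Add(0, -5) = -5)
Function('u')(E) = Mul(Rational(1, 2), Pow(E, -1)) (Function('u')(E) = Pow(Mul(2, E), -1) = Mul(Rational(1, 2), Pow(E, -1)))
Mul(Function('P')(Function('u')(g), -2), -2324) = Mul(-3, -2324) = 6972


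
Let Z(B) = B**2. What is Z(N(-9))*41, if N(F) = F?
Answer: 3321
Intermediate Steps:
Z(N(-9))*41 = (-9)**2*41 = 81*41 = 3321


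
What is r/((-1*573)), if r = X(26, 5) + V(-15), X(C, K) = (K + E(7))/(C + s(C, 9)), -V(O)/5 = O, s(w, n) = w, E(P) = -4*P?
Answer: -3877/29796 ≈ -0.13012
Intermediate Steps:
V(O) = -5*O
X(C, K) = (-28 + K)/(2*C) (X(C, K) = (K - 4*7)/(C + C) = (K - 28)/((2*C)) = (-28 + K)*(1/(2*C)) = (-28 + K)/(2*C))
r = 3877/52 (r = (1/2)*(-28 + 5)/26 - 5*(-15) = (1/2)*(1/26)*(-23) + 75 = -23/52 + 75 = 3877/52 ≈ 74.558)
r/((-1*573)) = 3877/(52*((-1*573))) = (3877/52)/(-573) = (3877/52)*(-1/573) = -3877/29796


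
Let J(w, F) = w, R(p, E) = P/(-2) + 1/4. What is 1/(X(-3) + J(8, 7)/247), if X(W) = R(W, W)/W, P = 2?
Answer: 988/279 ≈ 3.5412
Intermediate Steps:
R(p, E) = -¾ (R(p, E) = 2/(-2) + 1/4 = 2*(-½) + 1*(¼) = -1 + ¼ = -¾)
X(W) = -3/(4*W)
1/(X(-3) + J(8, 7)/247) = 1/(-¾/(-3) + 8/247) = 1/(-¾*(-⅓) + 8*(1/247)) = 1/(¼ + 8/247) = 1/(279/988) = 988/279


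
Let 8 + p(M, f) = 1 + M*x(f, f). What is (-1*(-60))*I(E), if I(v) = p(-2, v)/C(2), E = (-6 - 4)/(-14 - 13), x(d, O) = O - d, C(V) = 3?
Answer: -140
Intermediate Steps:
p(M, f) = -7 (p(M, f) = -8 + (1 + M*(f - f)) = -8 + (1 + M*0) = -8 + (1 + 0) = -8 + 1 = -7)
E = 10/27 (E = -10/(-27) = -10*(-1/27) = 10/27 ≈ 0.37037)
I(v) = -7/3
(-1*(-60))*I(E) = -1*(-60)*(-7/3) = 60*(-7/3) = -140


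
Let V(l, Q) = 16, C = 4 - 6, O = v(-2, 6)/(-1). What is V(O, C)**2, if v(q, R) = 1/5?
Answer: 256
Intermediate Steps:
v(q, R) = 1/5
O = -1/5 (O = (1/5)/(-1) = (1/5)*(-1) = -1/5 ≈ -0.20000)
C = -2
V(O, C)**2 = 16**2 = 256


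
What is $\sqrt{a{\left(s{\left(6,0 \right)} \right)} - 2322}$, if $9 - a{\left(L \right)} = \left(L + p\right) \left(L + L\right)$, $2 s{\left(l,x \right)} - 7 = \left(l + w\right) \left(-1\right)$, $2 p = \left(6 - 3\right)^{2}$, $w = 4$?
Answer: $48 i \approx 48.0 i$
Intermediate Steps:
$p = \frac{9}{2}$ ($p = \frac{\left(6 - 3\right)^{2}}{2} = \frac{3^{2}}{2} = \frac{1}{2} \cdot 9 = \frac{9}{2} \approx 4.5$)
$s{\left(l,x \right)} = \frac{3}{2} - \frac{l}{2}$ ($s{\left(l,x \right)} = \frac{7}{2} + \frac{\left(l + 4\right) \left(-1\right)}{2} = \frac{7}{2} + \frac{\left(4 + l\right) \left(-1\right)}{2} = \frac{7}{2} + \frac{-4 - l}{2} = \frac{7}{2} - \left(2 + \frac{l}{2}\right) = \frac{3}{2} - \frac{l}{2}$)
$a{\left(L \right)} = 9 - 2 L \left(\frac{9}{2} + L\right)$ ($a{\left(L \right)} = 9 - \left(L + \frac{9}{2}\right) \left(L + L\right) = 9 - \left(\frac{9}{2} + L\right) 2 L = 9 - 2 L \left(\frac{9}{2} + L\right)$)
$\sqrt{a{\left(s{\left(6,0 \right)} \right)} - 2322} = \sqrt{\left(9 - 9 \left(\frac{3}{2} - 3\right) - 2 \left(\frac{3}{2} - 3\right)^{2}\right) - 2322} = \sqrt{\left(9 - - \frac{27}{2} - 2 \left(- \frac{3}{2}\right)^{2}\right) - 2322} = \sqrt{\left(9 + \frac{27}{2} - \frac{9}{2}\right) - 2322} = \sqrt{18 - 2322} = \sqrt{-2304} = 48 i$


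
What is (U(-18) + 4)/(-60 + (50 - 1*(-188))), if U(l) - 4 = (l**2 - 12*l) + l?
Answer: 265/89 ≈ 2.9775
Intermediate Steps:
U(l) = 4 + l**2 - 11*l (U(l) = 4 + ((l**2 - 12*l) + l) = 4 + (l**2 - 11*l) = 4 + l**2 - 11*l)
(U(-18) + 4)/(-60 + (50 - 1*(-188))) = ((4 + (-18)**2 - 11*(-18)) + 4)/(-60 + (50 - 1*(-188))) = ((4 + 324 + 198) + 4)/(-60 + (50 + 188)) = (526 + 4)/(-60 + 238) = 530/178 = 530*(1/178) = 265/89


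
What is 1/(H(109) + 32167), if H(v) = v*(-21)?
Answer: 1/29878 ≈ 3.3469e-5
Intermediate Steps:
H(v) = -21*v
1/(H(109) + 32167) = 1/(-21*109 + 32167) = 1/(-2289 + 32167) = 1/29878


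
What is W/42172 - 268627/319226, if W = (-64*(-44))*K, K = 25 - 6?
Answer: 1437832515/3365599718 ≈ 0.42721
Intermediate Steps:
K = 19
W = 53504 (W = -64*(-44)*19 = 2816*19 = 53504)
W/42172 - 268627/319226 = 53504/42172 - 268627/319226 = 53504*(1/42172) - 268627*1/319226 = 13376/10543 - 268627/319226 = 1437832515/3365599718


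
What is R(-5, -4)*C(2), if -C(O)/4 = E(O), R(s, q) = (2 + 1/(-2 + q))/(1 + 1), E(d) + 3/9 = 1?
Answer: -22/9 ≈ -2.4444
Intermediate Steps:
E(d) = 2/3 (E(d) = -1/3 + 1 = 2/3)
R(s, q) = 1 + 1/(2*(-2 + q)) (R(s, q) = (2 + 1/(-2 + q))/2 = (2 + 1/(-2 + q))*(1/2) = 1 + 1/(2*(-2 + q)))
C(O) = -8/3 (C(O) = -4*2/3 = -8/3)
R(-5, -4)*C(2) = ((-3/2 - 4)/(-2 - 4))*(-8/3) = (-11/2/(-6))*(-8/3) = -1/6*(-11/2)*(-8/3) = (11/12)*(-8/3) = -22/9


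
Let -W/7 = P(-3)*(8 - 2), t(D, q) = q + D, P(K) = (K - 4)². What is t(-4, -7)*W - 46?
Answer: 22592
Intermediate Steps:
P(K) = (-4 + K)²
t(D, q) = D + q
W = -2058 (W = -7*(-4 - 3)²*(8 - 2) = -7*(-7)²*6 = -343*6 = -7*294 = -2058)
t(-4, -7)*W - 46 = (-4 - 7)*(-2058) - 46 = -11*(-2058) - 46 = 22638 - 46 = 22592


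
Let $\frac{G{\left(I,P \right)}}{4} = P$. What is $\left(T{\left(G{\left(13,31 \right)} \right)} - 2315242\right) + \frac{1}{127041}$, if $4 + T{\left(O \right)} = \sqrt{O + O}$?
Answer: $- \frac{294131167085}{127041} + 2 \sqrt{62} \approx -2.3152 \cdot 10^{6}$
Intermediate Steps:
$G{\left(I,P \right)} = 4 P$
$T{\left(O \right)} = -4 + \sqrt{2} \sqrt{O}$ ($T{\left(O \right)} = -4 + \sqrt{O + O} = -4 + \sqrt{2 O} = -4 + \sqrt{2} \sqrt{O}$)
$\left(T{\left(G{\left(13,31 \right)} \right)} - 2315242\right) + \frac{1}{127041} = \left(\left(-4 + \sqrt{2} \sqrt{4 \cdot 31}\right) - 2315242\right) + \frac{1}{127041} = \left(\left(-4 + \sqrt{2} \sqrt{124}\right) - 2315242\right) + \frac{1}{127041} = \left(\left(-4 + \sqrt{2} \cdot 2 \sqrt{31}\right) - 2315242\right) + \frac{1}{127041} = \left(\left(-4 + 2 \sqrt{62}\right) - 2315242\right) + \frac{1}{127041} = \left(-2315246 + 2 \sqrt{62}\right) + \frac{1}{127041} = - \frac{294131167085}{127041} + 2 \sqrt{62}$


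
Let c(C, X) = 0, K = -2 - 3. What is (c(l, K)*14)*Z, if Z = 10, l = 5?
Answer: 0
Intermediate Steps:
K = -5
(c(l, K)*14)*Z = (0*14)*10 = 0*10 = 0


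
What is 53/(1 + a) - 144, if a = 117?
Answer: -16939/118 ≈ -143.55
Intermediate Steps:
53/(1 + a) - 144 = 53/(1 + 117) - 144 = 53/118 - 144 = -16939/118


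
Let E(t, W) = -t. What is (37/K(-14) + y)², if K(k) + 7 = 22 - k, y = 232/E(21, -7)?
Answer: 35414401/370881 ≈ 95.487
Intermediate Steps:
y = -232/21 (y = 232/((-1*21)) = 232/(-21) = 232*(-1/21) = -232/21 ≈ -11.048)
K(k) = 15 - k (K(k) = -7 + (22 - k) = 15 - k)
(37/K(-14) + y)² = (37/(15 - 1*(-14)) - 232/21)² = (37/(15 + 14) - 232/21)² = (37/29 - 232/21)² = (-5951/609)² = 35414401/370881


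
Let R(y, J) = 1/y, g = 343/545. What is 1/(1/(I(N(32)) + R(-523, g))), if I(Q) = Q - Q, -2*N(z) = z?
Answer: -1/523 ≈ -0.0019120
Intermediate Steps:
g = 343/545 (g = 343*(1/545) = 343/545 ≈ 0.62936)
N(z) = -z/2
I(Q) = 0
1/(1/(I(N(32)) + R(-523, g))) = 1/(1/(0 + 1/(-523))) = 1/(1/(0 - 1/523)) = 1/(1/(-1/523)) = 1/(-523) = -1/523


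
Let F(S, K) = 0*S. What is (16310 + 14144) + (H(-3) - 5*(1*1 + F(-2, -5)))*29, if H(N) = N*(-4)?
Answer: 30657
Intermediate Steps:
H(N) = -4*N
F(S, K) = 0
(16310 + 14144) + (H(-3) - 5*(1*1 + F(-2, -5)))*29 = (16310 + 14144) + (-4*(-3) - 5*(1*1 + 0))*29 = 30454 + (12 - 5*(1 + 0))*29 = 30454 + (12 - 5*1)*29 = 30454 + (12 - 5)*29 = 30454 + 7*29 = 30454 + 203 = 30657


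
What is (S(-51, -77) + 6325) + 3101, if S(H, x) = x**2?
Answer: 15355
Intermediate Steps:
(S(-51, -77) + 6325) + 3101 = ((-77)**2 + 6325) + 3101 = (5929 + 6325) + 3101 = 12254 + 3101 = 15355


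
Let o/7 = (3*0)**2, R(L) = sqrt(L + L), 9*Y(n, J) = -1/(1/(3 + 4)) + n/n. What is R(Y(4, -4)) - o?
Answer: 2*I*sqrt(3)/3 ≈ 1.1547*I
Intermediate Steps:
Y(n, J) = -2/3 (Y(n, J) = (-1/(1/(3 + 4)) + n/n)/9 = (-1/(1/7) + 1)/9 = (-1/1/7 + 1)/9 = (-1*7 + 1)/9 = (-7 + 1)/9 = (1/9)*(-6) = -2/3)
R(L) = sqrt(2)*sqrt(L) (R(L) = sqrt(2*L) = sqrt(2)*sqrt(L))
o = 0 (o = 7*(3*0)**2 = 7*0**2 = 7*0 = 0)
R(Y(4, -4)) - o = sqrt(2)*sqrt(-2/3) - 1*0 = sqrt(2)*(I*sqrt(6)/3) + 0 = 2*I*sqrt(3)/3 + 0 = 2*I*sqrt(3)/3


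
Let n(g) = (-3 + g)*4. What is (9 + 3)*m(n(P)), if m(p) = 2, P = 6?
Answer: 24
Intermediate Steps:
n(g) = -12 + 4*g
(9 + 3)*m(n(P)) = (9 + 3)*2 = 12*2 = 24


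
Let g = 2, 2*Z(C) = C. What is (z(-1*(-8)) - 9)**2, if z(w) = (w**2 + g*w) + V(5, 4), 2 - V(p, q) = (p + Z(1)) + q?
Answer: 16129/4 ≈ 4032.3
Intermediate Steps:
Z(C) = C/2
V(p, q) = 3/2 - p - q (V(p, q) = 2 - ((p + (1/2)*1) + q) = 2 - ((p + 1/2) + q) = 2 - ((1/2 + p) + q) = 2 - (1/2 + p + q) = 2 + (-1/2 - p - q) = 3/2 - p - q)
z(w) = -15/2 + w**2 + 2*w (z(w) = (w**2 + 2*w) + (3/2 - 1*5 - 1*4) = (w**2 + 2*w) + (3/2 - 5 - 4) = (w**2 + 2*w) - 15/2 = -15/2 + w**2 + 2*w)
(z(-1*(-8)) - 9)**2 = ((-15/2 + (-1*(-8))**2 + 2*(-1*(-8))) - 9)**2 = ((-15/2 + 8**2 + 2*8) - 9)**2 = ((-15/2 + 64 + 16) - 9)**2 = (145/2 - 9)**2 = (127/2)**2 = 16129/4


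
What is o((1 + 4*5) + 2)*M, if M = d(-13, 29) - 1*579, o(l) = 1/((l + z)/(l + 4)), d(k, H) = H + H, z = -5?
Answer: -1563/2 ≈ -781.50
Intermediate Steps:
d(k, H) = 2*H
o(l) = (4 + l)/(-5 + l) (o(l) = 1/((l - 5)/(l + 4)) = 1/((-5 + l)/(4 + l)) = (4 + l)/(-5 + l))
M = -521 (M = 2*29 - 1*579 = 58 - 579 = -521)
o((1 + 4*5) + 2)*M = ((4 + ((1 + 4*5) + 2))/(-5 + ((1 + 4*5) + 2)))*(-521) = ((4 + ((1 + 20) + 2))/(-5 + ((1 + 20) + 2)))*(-521) = ((4 + (21 + 2))/(-5 + (21 + 2)))*(-521) = ((4 + 23)/(-5 + 23))*(-521) = (27/18)*(-521) = ((1/18)*27)*(-521) = (3/2)*(-521) = -1563/2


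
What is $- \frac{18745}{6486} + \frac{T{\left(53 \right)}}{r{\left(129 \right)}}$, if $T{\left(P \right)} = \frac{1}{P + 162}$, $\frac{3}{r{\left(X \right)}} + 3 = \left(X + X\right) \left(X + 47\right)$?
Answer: $\frac{818569}{12126} \approx 67.505$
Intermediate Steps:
$r{\left(X \right)} = \frac{3}{-3 + 2 X \left(47 + X\right)}$ ($r{\left(X \right)} = \frac{3}{-3 + \left(X + X\right) \left(X + 47\right)} = \frac{3}{-3 + 2 X \left(47 + X\right)}$)
$T{\left(P \right)} = \frac{1}{162 + P}$
$- \frac{18745}{6486} + \frac{T{\left(53 \right)}}{r{\left(129 \right)}} = - \frac{18745}{6486} + \frac{1}{\left(162 + 53\right) \frac{3}{-3 + 2 \cdot 129^{2} + 94 \cdot 129}} = \left(-18745\right) \frac{1}{6486} + \frac{1}{215 \frac{3}{-3 + 2 \cdot 16641 + 12126}} = - \frac{815}{282} + \frac{1}{215 \frac{3}{-3 + 33282 + 12126}} = - \frac{815}{282} + \frac{1}{215 \cdot \frac{3}{45405}} = - \frac{815}{282} + \frac{1}{215 \cdot 3 \cdot \frac{1}{45405}} = - \frac{815}{282} + \frac{\frac{1}{\frac{1}{15135}}}{215} = - \frac{815}{282} + \frac{1}{215} \cdot 15135 = - \frac{815}{282} + \frac{3027}{43} = \frac{818569}{12126}$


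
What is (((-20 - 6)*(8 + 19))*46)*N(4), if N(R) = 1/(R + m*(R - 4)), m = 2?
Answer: -8073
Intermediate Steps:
N(R) = 1/(-8 + 3*R) (N(R) = 1/(R + 2*(R - 4)) = 1/(R + 2*(-4 + R)) = 1/(R + (-8 + 2*R)) = 1/(-8 + 3*R))
(((-20 - 6)*(8 + 19))*46)*N(4) = (((-20 - 6)*(8 + 19))*46)/(-8 + 3*4) = (-26*27*46)/(-8 + 12) = -702*46/4 = -32292*¼ = -8073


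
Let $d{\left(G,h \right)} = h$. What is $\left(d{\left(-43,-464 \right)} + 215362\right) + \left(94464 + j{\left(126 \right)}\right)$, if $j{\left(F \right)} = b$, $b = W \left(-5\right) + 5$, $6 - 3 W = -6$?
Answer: $309347$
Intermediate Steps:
$W = 4$ ($W = 2 - -2 = 2 + 2 = 4$)
$b = -15$ ($b = 4 \left(-5\right) + 5 = -20 + 5 = -15$)
$j{\left(F \right)} = -15$
$\left(d{\left(-43,-464 \right)} + 215362\right) + \left(94464 + j{\left(126 \right)}\right) = \left(-464 + 215362\right) + \left(94464 - 15\right) = 214898 + 94449 = 309347$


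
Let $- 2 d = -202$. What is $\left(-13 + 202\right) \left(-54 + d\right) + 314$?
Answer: $9197$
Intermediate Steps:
$d = 101$ ($d = \left(- \frac{1}{2}\right) \left(-202\right) = 101$)
$\left(-13 + 202\right) \left(-54 + d\right) + 314 = \left(-13 + 202\right) \left(-54 + 101\right) + 314 = 189 \cdot 47 + 314 = 8883 + 314 = 9197$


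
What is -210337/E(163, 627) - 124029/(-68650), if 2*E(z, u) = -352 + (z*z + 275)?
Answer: -3199186729/227334475 ≈ -14.073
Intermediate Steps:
E(z, u) = -77/2 + z**2/2 (E(z, u) = (-352 + (z*z + 275))/2 = (-352 + (z**2 + 275))/2 = (-352 + (275 + z**2))/2 = (-77 + z**2)/2 = -77/2 + z**2/2)
-210337/E(163, 627) - 124029/(-68650) = -210337/(-77/2 + (1/2)*163**2) - 124029/(-68650) = -210337/(-77/2 + (1/2)*26569) - 124029*(-1/68650) = -210337/(-77/2 + 26569/2) + 124029/68650 = -210337/13246 + 124029/68650 = -3199186729/227334475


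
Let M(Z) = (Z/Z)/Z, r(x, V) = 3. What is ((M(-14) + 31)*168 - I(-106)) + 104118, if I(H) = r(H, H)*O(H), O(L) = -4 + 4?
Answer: 109314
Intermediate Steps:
O(L) = 0
M(Z) = 1/Z
I(H) = 0 (I(H) = 3*0 = 0)
((M(-14) + 31)*168 - I(-106)) + 104118 = ((1/(-14) + 31)*168 - 1*0) + 104118 = ((-1/14 + 31)*168 + 0) + 104118 = ((433/14)*168 + 0) + 104118 = (5196 + 0) + 104118 = 5196 + 104118 = 109314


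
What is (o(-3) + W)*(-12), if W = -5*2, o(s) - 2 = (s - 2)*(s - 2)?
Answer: -204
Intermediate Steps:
o(s) = 2 + (-2 + s)² (o(s) = 2 + (s - 2)*(s - 2) = 2 + (-2 + s)*(-2 + s) = 2 + (-2 + s)²)
W = -10
(o(-3) + W)*(-12) = ((2 + (-2 - 3)²) - 10)*(-12) = ((2 + (-5)²) - 10)*(-12) = ((2 + 25) - 10)*(-12) = (27 - 10)*(-12) = 17*(-12) = -204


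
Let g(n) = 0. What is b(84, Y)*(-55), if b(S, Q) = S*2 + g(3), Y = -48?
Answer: -9240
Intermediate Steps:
b(S, Q) = 2*S (b(S, Q) = S*2 + 0 = 2*S + 0 = 2*S)
b(84, Y)*(-55) = (2*84)*(-55) = 168*(-55) = -9240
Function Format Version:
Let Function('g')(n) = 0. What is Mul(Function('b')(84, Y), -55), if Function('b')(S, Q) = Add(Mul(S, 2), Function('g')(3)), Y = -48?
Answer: -9240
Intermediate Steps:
Function('b')(S, Q) = Mul(2, S) (Function('b')(S, Q) = Add(Mul(S, 2), 0) = Add(Mul(2, S), 0) = Mul(2, S))
Mul(Function('b')(84, Y), -55) = Mul(Mul(2, 84), -55) = Mul(168, -55) = -9240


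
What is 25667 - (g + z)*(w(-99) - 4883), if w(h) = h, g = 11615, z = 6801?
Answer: 91774179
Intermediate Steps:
25667 - (g + z)*(w(-99) - 4883) = 25667 - (11615 + 6801)*(-99 - 4883) = 25667 - 18416*(-4982) = 25667 - 1*(-91748512) = 25667 + 91748512 = 91774179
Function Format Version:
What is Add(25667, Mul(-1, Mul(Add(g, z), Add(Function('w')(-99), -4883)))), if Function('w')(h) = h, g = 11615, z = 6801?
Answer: 91774179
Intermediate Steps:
Add(25667, Mul(-1, Mul(Add(g, z), Add(Function('w')(-99), -4883)))) = Add(25667, Mul(-1, Mul(Add(11615, 6801), Add(-99, -4883)))) = Add(25667, Mul(-1, Mul(18416, -4982))) = Add(25667, Mul(-1, -91748512)) = Add(25667, 91748512) = 91774179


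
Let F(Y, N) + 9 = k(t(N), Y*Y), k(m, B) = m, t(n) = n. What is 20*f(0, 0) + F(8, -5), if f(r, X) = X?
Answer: -14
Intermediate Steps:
F(Y, N) = -9 + N
20*f(0, 0) + F(8, -5) = 20*0 + (-9 - 5) = 0 - 14 = -14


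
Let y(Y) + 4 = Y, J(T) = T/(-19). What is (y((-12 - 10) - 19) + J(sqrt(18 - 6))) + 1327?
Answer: 1282 - 2*sqrt(3)/19 ≈ 1281.8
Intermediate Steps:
J(T) = -T/19 (J(T) = T*(-1/19) = -T/19)
y(Y) = -4 + Y
(y((-12 - 10) - 19) + J(sqrt(18 - 6))) + 1327 = ((-4 + ((-12 - 10) - 19)) - sqrt(18 - 6)/19) + 1327 = ((-4 + (-22 - 19)) - 2*sqrt(3)/19) + 1327 = ((-4 - 41) - 2*sqrt(3)/19) + 1327 = (-45 - 2*sqrt(3)/19) + 1327 = 1282 - 2*sqrt(3)/19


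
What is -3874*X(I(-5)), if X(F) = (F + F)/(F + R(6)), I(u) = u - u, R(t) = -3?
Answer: 0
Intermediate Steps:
I(u) = 0
X(F) = 2*F/(-3 + F) (X(F) = (F + F)/(F - 3) = (2*F)/(-3 + F) = 2*F/(-3 + F))
-3874*X(I(-5)) = -7748*0/(-3 + 0) = -7748*0/(-3) = -7748*0*(-1)/3 = -3874*0 = 0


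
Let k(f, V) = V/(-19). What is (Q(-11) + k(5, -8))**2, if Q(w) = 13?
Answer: 65025/361 ≈ 180.12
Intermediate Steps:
k(f, V) = -V/19 (k(f, V) = V*(-1/19) = -V/19)
(Q(-11) + k(5, -8))**2 = (13 - 1/19*(-8))**2 = (13 + 8/19)**2 = (255/19)**2 = 65025/361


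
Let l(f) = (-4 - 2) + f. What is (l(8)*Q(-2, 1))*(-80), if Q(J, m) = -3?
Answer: 480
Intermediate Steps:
l(f) = -6 + f
(l(8)*Q(-2, 1))*(-80) = ((-6 + 8)*(-3))*(-80) = (2*(-3))*(-80) = -6*(-80) = 480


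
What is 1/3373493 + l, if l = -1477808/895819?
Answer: -4985374047525/3022039125767 ≈ -1.6497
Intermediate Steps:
l = -1477808/895819 (l = -1477808*1/895819 = -1477808/895819 ≈ -1.6497)
1/3373493 + l = 1/3373493 - 1477808/895819 = -4985374047525/3022039125767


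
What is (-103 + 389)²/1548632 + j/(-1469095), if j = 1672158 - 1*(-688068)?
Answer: -883738854053/568771882010 ≈ -1.5538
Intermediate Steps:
j = 2360226 (j = 1672158 + 688068 = 2360226)
(-103 + 389)²/1548632 + j/(-1469095) = (-103 + 389)²/1548632 + 2360226/(-1469095) = 286²*(1/1548632) + 2360226*(-1/1469095) = 81796*(1/1548632) - 2360226/1469095 = 20449/387158 - 2360226/1469095 = -883738854053/568771882010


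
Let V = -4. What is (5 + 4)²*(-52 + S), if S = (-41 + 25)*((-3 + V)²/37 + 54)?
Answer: -2808756/37 ≈ -75912.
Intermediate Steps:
S = -32752/37 (S = (-41 + 25)*((-3 - 4)²/37 + 54) = -16*((-7)²*(1/37) + 54) = -16*(49*(1/37) + 54) = -16*(49/37 + 54) = -16*2047/37 = -32752/37 ≈ -885.19)
(5 + 4)²*(-52 + S) = (5 + 4)²*(-52 - 32752/37) = 9²*(-34676/37) = 81*(-34676/37) = -2808756/37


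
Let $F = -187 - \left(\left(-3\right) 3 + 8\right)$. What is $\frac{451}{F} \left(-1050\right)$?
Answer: $\frac{78925}{31} \approx 2546.0$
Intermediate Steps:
$F = -186$ ($F = -187 - \left(-9 + 8\right) = -187 - -1 = -187 + 1 = -186$)
$\frac{451}{F} \left(-1050\right) = \frac{451}{-186} \left(-1050\right) = 451 \left(- \frac{1}{186}\right) \left(-1050\right) = \left(- \frac{451}{186}\right) \left(-1050\right) = \frac{78925}{31}$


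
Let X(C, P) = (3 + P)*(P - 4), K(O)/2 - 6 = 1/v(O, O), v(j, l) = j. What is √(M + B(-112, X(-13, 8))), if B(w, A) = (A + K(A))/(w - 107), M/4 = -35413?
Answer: I*√365354597938/1606 ≈ 376.37*I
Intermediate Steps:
M = -141652 (M = 4*(-35413) = -141652)
K(O) = 12 + 2/O
X(C, P) = (-4 + P)*(3 + P) (X(C, P) = (3 + P)*(-4 + P) = (-4 + P)*(3 + P))
B(w, A) = (12 + A + 2/A)/(-107 + w) (B(w, A) = (A + (12 + 2/A))/(w - 107) = (12 + A + 2/A)/(-107 + w))
√(M + B(-112, X(-13, 8))) = √(-141652 + (2 + (-12 + 8² - 1*8)² + 12*(-12 + 8² - 1*8))/((-12 + 8² - 1*8)*(-107 - 112))) = √(-141652 + (2 + (-12 + 64 - 8)² + 12*(-12 + 64 - 8))/(-12 + 64 - 8*(-219))) = √(-141652 - 1/219*(2 + 44² + 12*44)/44) = √(-141652 + (1/44)*(-1/219)*(2 + 1936 + 528)) = √(-141652 + (1/44)*(-1/219)*2466) = √(-141652 - 411/1606) = √(-227493523/1606) = I*√365354597938/1606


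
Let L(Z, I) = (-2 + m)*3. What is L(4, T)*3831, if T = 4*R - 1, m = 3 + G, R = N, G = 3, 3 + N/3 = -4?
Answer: 45972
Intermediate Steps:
N = -21 (N = -9 + 3*(-4) = -9 - 12 = -21)
R = -21
m = 6 (m = 3 + 3 = 6)
T = -85 (T = 4*(-21) - 1 = -84 - 1 = -85)
L(Z, I) = 12 (L(Z, I) = (-2 + 6)*3 = 4*3 = 12)
L(4, T)*3831 = 12*3831 = 45972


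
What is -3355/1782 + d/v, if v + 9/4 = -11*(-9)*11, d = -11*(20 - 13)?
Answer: -7279/3726 ≈ -1.9536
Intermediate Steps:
d = -77 (d = -11*7 = -77)
v = 4347/4 (v = -9/4 - 11*(-9)*11 = -9/4 + 99*11 = -9/4 + 1089 = 4347/4 ≈ 1086.8)
-3355/1782 + d/v = -3355/1782 - 77/4347/4 = -3355*1/1782 - 77*4/4347 = -305/162 - 44/621 = -7279/3726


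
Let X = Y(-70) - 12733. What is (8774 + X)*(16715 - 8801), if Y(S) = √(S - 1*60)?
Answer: -31331526 + 7914*I*√130 ≈ -3.1332e+7 + 90234.0*I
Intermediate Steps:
Y(S) = √(-60 + S) (Y(S) = √(S - 60) = √(-60 + S))
X = -12733 + I*√130 (X = √(-60 - 70) - 12733 = √(-130) - 12733 = I*√130 - 12733 = -12733 + I*√130 ≈ -12733.0 + 11.402*I)
(8774 + X)*(16715 - 8801) = (8774 + (-12733 + I*√130))*(16715 - 8801) = (-3959 + I*√130)*7914 = -31331526 + 7914*I*√130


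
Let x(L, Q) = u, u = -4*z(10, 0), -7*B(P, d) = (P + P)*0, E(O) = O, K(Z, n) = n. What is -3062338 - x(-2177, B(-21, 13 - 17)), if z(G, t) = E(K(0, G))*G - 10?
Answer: -3061978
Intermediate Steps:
z(G, t) = -10 + G² (z(G, t) = G*G - 10 = G² - 10 = -10 + G²)
B(P, d) = 0 (B(P, d) = -(P + P)*0/7 = -2*P*0/7 = -⅐*0 = 0)
u = -360 (u = -4*(-10 + 10²) = -4*(-10 + 100) = -4*90 = -360)
x(L, Q) = -360
-3062338 - x(-2177, B(-21, 13 - 17)) = -3062338 - 1*(-360) = -3062338 + 360 = -3061978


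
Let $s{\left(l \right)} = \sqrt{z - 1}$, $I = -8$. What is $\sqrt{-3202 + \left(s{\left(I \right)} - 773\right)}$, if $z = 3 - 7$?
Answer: $\sqrt{-3975 + i \sqrt{5}} \approx 0.0177 + 63.048 i$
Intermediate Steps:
$z = -4$ ($z = 3 - 7 = -4$)
$s{\left(l \right)} = i \sqrt{5}$ ($s{\left(l \right)} = \sqrt{-4 - 1} = \sqrt{-5} = i \sqrt{5}$)
$\sqrt{-3202 + \left(s{\left(I \right)} - 773\right)} = \sqrt{-3202 - \left(773 - i \sqrt{5}\right)} = \sqrt{-3975 + i \sqrt{5}}$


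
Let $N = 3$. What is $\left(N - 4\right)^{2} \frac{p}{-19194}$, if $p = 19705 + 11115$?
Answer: $- \frac{15410}{9597} \approx -1.6057$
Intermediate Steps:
$p = 30820$
$\left(N - 4\right)^{2} \frac{p}{-19194} = \left(3 - 4\right)^{2} \frac{30820}{-19194} = \left(-1\right)^{2} \cdot 30820 \left(- \frac{1}{19194}\right) = 1 \left(- \frac{15410}{9597}\right) = - \frac{15410}{9597}$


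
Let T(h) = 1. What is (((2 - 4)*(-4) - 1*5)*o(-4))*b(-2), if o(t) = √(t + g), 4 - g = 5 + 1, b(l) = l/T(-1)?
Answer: -6*I*√6 ≈ -14.697*I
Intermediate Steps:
b(l) = l (b(l) = l/1 = l*1 = l)
g = -2 (g = 4 - (5 + 1) = 4 - 1*6 = 4 - 6 = -2)
o(t) = √(-2 + t) (o(t) = √(t - 2) = √(-2 + t))
(((2 - 4)*(-4) - 1*5)*o(-4))*b(-2) = (((2 - 4)*(-4) - 1*5)*√(-2 - 4))*(-2) = ((-2*(-4) - 5)*√(-6))*(-2) = ((8 - 5)*(I*√6))*(-2) = (3*(I*√6))*(-2) = (3*I*√6)*(-2) = -6*I*√6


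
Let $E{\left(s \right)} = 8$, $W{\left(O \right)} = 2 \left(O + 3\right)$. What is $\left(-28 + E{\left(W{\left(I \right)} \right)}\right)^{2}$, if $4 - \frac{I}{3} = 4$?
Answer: $400$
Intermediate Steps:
$I = 0$ ($I = 12 - 12 = 0$)
$W{\left(O \right)} = 6 + 2 O$ ($W{\left(O \right)} = 2 \left(3 + O\right) = 6 + 2 O$)
$\left(-28 + E{\left(W{\left(I \right)} \right)}\right)^{2} = \left(-28 + 8\right)^{2} = \left(-20\right)^{2} = 400$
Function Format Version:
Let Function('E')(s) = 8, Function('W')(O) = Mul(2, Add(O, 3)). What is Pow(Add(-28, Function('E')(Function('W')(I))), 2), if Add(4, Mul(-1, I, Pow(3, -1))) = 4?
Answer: 400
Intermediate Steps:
I = 0 (I = Add(12, Mul(-3, 4)) = Add(12, -12) = 0)
Function('W')(O) = Add(6, Mul(2, O)) (Function('W')(O) = Mul(2, Add(3, O)) = Add(6, Mul(2, O)))
Pow(Add(-28, Function('E')(Function('W')(I))), 2) = Pow(Add(-28, 8), 2) = Pow(-20, 2) = 400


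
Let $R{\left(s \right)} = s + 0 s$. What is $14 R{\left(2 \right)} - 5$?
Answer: $23$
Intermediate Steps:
$R{\left(s \right)} = s$ ($R{\left(s \right)} = s + 0 = s$)
$14 R{\left(2 \right)} - 5 = 14 \cdot 2 - 5 = 28 - 5 = 23$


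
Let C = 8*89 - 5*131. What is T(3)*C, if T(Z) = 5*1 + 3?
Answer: 456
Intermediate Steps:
T(Z) = 8 (T(Z) = 5 + 3 = 8)
C = 57 (C = 712 - 655 = 57)
T(3)*C = 8*57 = 456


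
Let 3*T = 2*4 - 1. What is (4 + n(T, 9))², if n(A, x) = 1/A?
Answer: 961/49 ≈ 19.612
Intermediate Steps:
T = 7/3 (T = (2*4 - 1)/3 = (8 - 1)/3 = (⅓)*7 = 7/3 ≈ 2.3333)
(4 + n(T, 9))² = (4 + 1/(7/3))² = (4 + 3/7)² = (31/7)² = 961/49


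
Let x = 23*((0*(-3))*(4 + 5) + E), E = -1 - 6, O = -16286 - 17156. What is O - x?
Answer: -33281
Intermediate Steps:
O = -33442
E = -7
x = -161 (x = 23*((0*(-3))*(4 + 5) - 7) = 23*(0*9 - 7) = 23*(0 - 7) = 23*(-7) = -161)
O - x = -33442 - 1*(-161) = -33442 + 161 = -33281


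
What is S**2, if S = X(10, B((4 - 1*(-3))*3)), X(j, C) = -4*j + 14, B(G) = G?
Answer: 676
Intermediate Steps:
X(j, C) = 14 - 4*j
S = -26 (S = 14 - 4*10 = 14 - 40 = -26)
S**2 = (-26)**2 = 676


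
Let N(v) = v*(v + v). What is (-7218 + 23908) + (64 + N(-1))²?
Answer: 21046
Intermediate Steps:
N(v) = 2*v² (N(v) = v*(2*v) = 2*v²)
(-7218 + 23908) + (64 + N(-1))² = (-7218 + 23908) + (64 + 2*(-1)²)² = 16690 + (64 + 2*1)² = 16690 + (64 + 2)² = 16690 + 66² = 16690 + 4356 = 21046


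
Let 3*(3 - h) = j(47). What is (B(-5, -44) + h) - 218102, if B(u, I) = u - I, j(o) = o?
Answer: -654227/3 ≈ -2.1808e+5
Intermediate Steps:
h = -38/3 (h = 3 - ⅓*47 = 3 - 47/3 = -38/3 ≈ -12.667)
(B(-5, -44) + h) - 218102 = ((-5 - 1*(-44)) - 38/3) - 218102 = ((-5 + 44) - 38/3) - 218102 = (39 - 38/3) - 218102 = 79/3 - 218102 = -654227/3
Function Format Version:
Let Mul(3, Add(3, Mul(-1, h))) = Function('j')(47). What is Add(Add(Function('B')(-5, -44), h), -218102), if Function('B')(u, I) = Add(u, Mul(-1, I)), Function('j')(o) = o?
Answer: Rational(-654227, 3) ≈ -2.1808e+5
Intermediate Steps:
h = Rational(-38, 3) (h = Add(3, Mul(Rational(-1, 3), 47)) = Add(3, Rational(-47, 3)) = Rational(-38, 3) ≈ -12.667)
Add(Add(Function('B')(-5, -44), h), -218102) = Add(Add(Add(-5, Mul(-1, -44)), Rational(-38, 3)), -218102) = Add(Add(Add(-5, 44), Rational(-38, 3)), -218102) = Add(Add(39, Rational(-38, 3)), -218102) = Add(Rational(79, 3), -218102) = Rational(-654227, 3)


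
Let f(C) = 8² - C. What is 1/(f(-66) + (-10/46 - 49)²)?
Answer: 529/1350194 ≈ 0.00039180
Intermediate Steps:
f(C) = 64 - C
1/(f(-66) + (-10/46 - 49)²) = 1/((64 - 1*(-66)) + (-10/46 - 49)²) = 1/((64 + 66) + (-10*1/46 - 49)²) = 1/(130 + (-5/23 - 49)²) = 1/(130 + (-1132/23)²) = 1/(130 + 1281424/529) = 1/(1350194/529) = 529/1350194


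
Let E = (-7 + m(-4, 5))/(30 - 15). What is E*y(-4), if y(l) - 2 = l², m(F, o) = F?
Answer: -66/5 ≈ -13.200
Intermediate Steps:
y(l) = 2 + l²
E = -11/15 (E = (-7 - 4)/(30 - 15) = -11/15 ≈ -0.73333)
E*y(-4) = -11*(2 + (-4)²)/15 = -11*(2 + 16)/15 = -11/15*18 = -66/5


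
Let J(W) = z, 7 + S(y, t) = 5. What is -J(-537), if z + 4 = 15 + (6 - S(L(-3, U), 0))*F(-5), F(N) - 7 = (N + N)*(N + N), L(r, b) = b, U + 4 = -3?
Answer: -867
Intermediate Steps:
U = -7 (U = -4 - 3 = -7)
S(y, t) = -2 (S(y, t) = -7 + 5 = -2)
F(N) = 7 + 4*N² (F(N) = 7 + (N + N)*(N + N) = 7 + (2*N)*(2*N) = 7 + 4*N²)
z = 867 (z = -4 + (15 + (6 - 1*(-2))*(7 + 4*(-5)²)) = -4 + (15 + (6 + 2)*(7 + 4*25)) = -4 + (15 + 8*(7 + 100)) = -4 + (15 + 8*107) = -4 + (15 + 856) = -4 + 871 = 867)
J(W) = 867
-J(-537) = -1*867 = -867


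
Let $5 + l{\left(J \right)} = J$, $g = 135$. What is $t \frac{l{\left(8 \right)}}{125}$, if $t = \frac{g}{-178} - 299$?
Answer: $- \frac{160071}{22250} \approx -7.1942$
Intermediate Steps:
$l{\left(J \right)} = -5 + J$
$t = - \frac{53357}{178}$ ($t = \frac{135}{-178} - 299 = 135 \left(- \frac{1}{178}\right) - 299 = - \frac{135}{178} - 299 = - \frac{53357}{178} \approx -299.76$)
$t \frac{l{\left(8 \right)}}{125} = - \frac{53357 \frac{-5 + 8}{125}}{178} = - \frac{53357 \cdot 3 \cdot \frac{1}{125}}{178} = \left(- \frac{53357}{178}\right) \frac{3}{125} = - \frac{160071}{22250}$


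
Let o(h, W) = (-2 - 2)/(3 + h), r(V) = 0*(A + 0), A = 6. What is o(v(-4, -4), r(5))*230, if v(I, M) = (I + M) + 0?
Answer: 184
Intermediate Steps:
r(V) = 0 (r(V) = 0*(6 + 0) = 0*6 = 0)
v(I, M) = I + M
o(h, W) = -4/(3 + h)
o(v(-4, -4), r(5))*230 = -4/(3 + (-4 - 4))*230 = -4/(3 - 8)*230 = -4/(-5)*230 = -4*(-1/5)*230 = (4/5)*230 = 184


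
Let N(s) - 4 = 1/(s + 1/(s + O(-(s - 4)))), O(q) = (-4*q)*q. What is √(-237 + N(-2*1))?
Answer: I*√20045595/293 ≈ 15.281*I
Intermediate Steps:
O(q) = -4*q²
N(s) = 4 + 1/(s + 1/(s - 4*(4 - s)²)) (N(s) = 4 + 1/(s + 1/(s - 4*(s - 4)²)) = 4 + 1/(s + 1/(s - 4*(-4 + s)²)) = 4 + 1/(s + 1/(s - 4*(4 - s)²)))
√(-237 + N(-2*1)) = √(-237 + (60 - 128*(-2*1)² + 16*(-2*1)³ + 223*(-2*1))/(-1 - 33*(-2*1)² + 4*(-2*1)³ + 64*(-2*1))) = √(-237 + (60 - 128*(-2)² + 16*(-2)³ + 223*(-2))/(-1 - 33*(-2)² + 4*(-2)³ + 64*(-2))) = √(-237 + (60 - 128*4 + 16*(-8) - 446)/(-1 - 33*4 + 4*(-8) - 128)) = √(-237 + (60 - 512 - 128 - 446)/(-1 - 132 - 32 - 128)) = √(-237 - 1026/(-293)) = √(-237 - 1/293*(-1026)) = √(-237 + 1026/293) = √(-68415/293) = I*√20045595/293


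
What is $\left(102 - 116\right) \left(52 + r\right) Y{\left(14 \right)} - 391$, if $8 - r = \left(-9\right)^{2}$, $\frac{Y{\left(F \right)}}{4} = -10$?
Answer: $-12151$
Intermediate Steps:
$Y{\left(F \right)} = -40$ ($Y{\left(F \right)} = 4 \left(-10\right) = -40$)
$r = -73$ ($r = 8 - \left(-9\right)^{2} = 8 - 81 = -73$)
$\left(102 - 116\right) \left(52 + r\right) Y{\left(14 \right)} - 391 = \left(102 - 116\right) \left(52 - 73\right) \left(-40\right) - 391 = \left(-14\right) \left(-21\right) \left(-40\right) - 391 = 294 \left(-40\right) - 391 = -11760 - 391 = -12151$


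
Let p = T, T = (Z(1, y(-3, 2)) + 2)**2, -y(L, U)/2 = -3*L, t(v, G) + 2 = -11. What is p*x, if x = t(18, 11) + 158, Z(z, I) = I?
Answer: 37120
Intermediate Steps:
t(v, G) = -13 (t(v, G) = -2 - 11 = -13)
y(L, U) = 6*L (y(L, U) = -(-6)*L = 6*L)
T = 256 (T = (6*(-3) + 2)**2 = (-18 + 2)**2 = (-16)**2 = 256)
x = 145 (x = -13 + 158 = 145)
p = 256
p*x = 256*145 = 37120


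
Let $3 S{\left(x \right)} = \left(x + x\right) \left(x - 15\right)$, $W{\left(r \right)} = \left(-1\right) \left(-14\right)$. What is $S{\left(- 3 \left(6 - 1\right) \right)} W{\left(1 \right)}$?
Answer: $4200$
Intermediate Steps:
$W{\left(r \right)} = 14$
$S{\left(x \right)} = \frac{2 x \left(-15 + x\right)}{3}$ ($S{\left(x \right)} = \frac{\left(x + x\right) \left(x - 15\right)}{3} = \frac{2 x \left(-15 + x\right)}{3}$)
$S{\left(- 3 \left(6 - 1\right) \right)} W{\left(1 \right)} = \frac{2 \left(- 3 \left(6 - 1\right)\right) \left(-15 - 3 \left(6 - 1\right)\right)}{3} \cdot 14 = \frac{2 \left(\left(-3\right) 5\right) \left(-15 - 15\right)}{3} \cdot 14 = \frac{2}{3} \left(-15\right) \left(-15 - 15\right) 14 = \frac{2}{3} \left(-15\right) \left(-30\right) 14 = 300 \cdot 14 = 4200$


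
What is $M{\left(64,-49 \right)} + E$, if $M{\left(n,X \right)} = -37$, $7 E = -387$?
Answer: $- \frac{646}{7} \approx -92.286$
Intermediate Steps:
$E = - \frac{387}{7}$ ($E = \frac{1}{7} \left(-387\right) = - \frac{387}{7} \approx -55.286$)
$M{\left(64,-49 \right)} + E = -37 - \frac{387}{7} = - \frac{646}{7}$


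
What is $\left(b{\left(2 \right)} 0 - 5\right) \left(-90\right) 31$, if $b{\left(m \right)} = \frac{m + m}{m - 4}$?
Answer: $13950$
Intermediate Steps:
$b{\left(m \right)} = \frac{2 m}{-4 + m}$
$\left(b{\left(2 \right)} 0 - 5\right) \left(-90\right) 31 = \left(2 \cdot 2 \frac{1}{-4 + 2} \cdot 0 - 5\right) \left(-90\right) 31 = \left(2 \cdot 2 \frac{1}{-2} \cdot 0 - 5\right) \left(-90\right) 31 = \left(2 \cdot 2 \left(- \frac{1}{2}\right) 0 - 5\right) \left(-90\right) 31 = \left(\left(-2\right) 0 - 5\right) \left(-90\right) 31 = \left(0 - 5\right) \left(-90\right) 31 = \left(-5\right) \left(-90\right) 31 = 450 \cdot 31 = 13950$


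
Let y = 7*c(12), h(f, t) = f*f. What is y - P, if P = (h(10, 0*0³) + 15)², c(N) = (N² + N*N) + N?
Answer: -11125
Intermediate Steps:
h(f, t) = f²
c(N) = N + 2*N² (c(N) = (N² + N²) + N = 2*N² + N = N + 2*N²)
P = 13225 (P = (10² + 15)² = (100 + 15)² = 115² = 13225)
y = 2100 (y = 7*(12*(1 + 2*12)) = 7*(12*(1 + 24)) = 7*(12*25) = 7*300 = 2100)
y - P = 2100 - 1*13225 = 2100 - 13225 = -11125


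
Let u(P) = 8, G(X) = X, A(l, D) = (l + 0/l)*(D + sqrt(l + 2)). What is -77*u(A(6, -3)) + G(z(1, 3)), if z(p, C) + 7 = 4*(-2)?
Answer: -631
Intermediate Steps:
z(p, C) = -15 (z(p, C) = -7 + 4*(-2) = -7 - 8 = -15)
A(l, D) = l*(D + sqrt(2 + l)) (A(l, D) = (l + 0)*(D + sqrt(2 + l)) = l*(D + sqrt(2 + l)))
-77*u(A(6, -3)) + G(z(1, 3)) = -77*8 - 15 = -616 - 15 = -631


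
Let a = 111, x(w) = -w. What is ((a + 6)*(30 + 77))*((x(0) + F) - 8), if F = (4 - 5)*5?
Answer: -162747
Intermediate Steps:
F = -5 (F = -1*5 = -5)
((a + 6)*(30 + 77))*((x(0) + F) - 8) = ((111 + 6)*(30 + 77))*((-1*0 - 5) - 8) = (117*107)*((0 - 5) - 8) = 12519*(-5 - 8) = 12519*(-13) = -162747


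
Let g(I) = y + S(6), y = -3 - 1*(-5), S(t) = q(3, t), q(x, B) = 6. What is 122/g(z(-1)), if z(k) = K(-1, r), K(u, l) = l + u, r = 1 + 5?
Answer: 61/4 ≈ 15.250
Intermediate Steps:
S(t) = 6
r = 6
y = 2 (y = -3 + 5 = 2)
z(k) = 5 (z(k) = 6 - 1 = 5)
g(I) = 8 (g(I) = 2 + 6 = 8)
122/g(z(-1)) = 122/8 = 122*(1/8) = 61/4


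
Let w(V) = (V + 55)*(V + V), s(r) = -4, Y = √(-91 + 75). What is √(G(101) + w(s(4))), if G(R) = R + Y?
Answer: √(-307 + 4*I) ≈ 0.1141 + 17.522*I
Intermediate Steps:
Y = 4*I (Y = √(-16) = 4*I ≈ 4.0*I)
G(R) = R + 4*I
w(V) = 2*V*(55 + V) (w(V) = (55 + V)*(2*V) = 2*V*(55 + V))
√(G(101) + w(s(4))) = √((101 + 4*I) + 2*(-4)*(55 - 4)) = √((101 + 4*I) + 2*(-4)*51) = √((101 + 4*I) - 408) = √(-307 + 4*I)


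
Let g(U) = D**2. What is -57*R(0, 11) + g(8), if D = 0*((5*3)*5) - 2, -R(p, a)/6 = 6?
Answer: 2056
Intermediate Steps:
R(p, a) = -36 (R(p, a) = -6*6 = -36)
D = -2 (D = 0*(15*5) - 2 = 0*75 - 2 = 0 - 2 = -2)
g(U) = 4 (g(U) = (-2)**2 = 4)
-57*R(0, 11) + g(8) = -57*(-36) + 4 = 2052 + 4 = 2056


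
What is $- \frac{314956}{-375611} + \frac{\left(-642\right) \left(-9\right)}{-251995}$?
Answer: $\frac{77197056862}{94652093945} \approx 0.81559$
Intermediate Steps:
$- \frac{314956}{-375611} + \frac{\left(-642\right) \left(-9\right)}{-251995} = \left(-314956\right) \left(- \frac{1}{375611}\right) + 5778 \left(- \frac{1}{251995}\right) = \frac{314956}{375611} - \frac{5778}{251995} = \frac{77197056862}{94652093945}$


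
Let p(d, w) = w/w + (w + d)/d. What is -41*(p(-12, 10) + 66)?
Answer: -16523/6 ≈ -2753.8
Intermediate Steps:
p(d, w) = 1 + (d + w)/d
-41*(p(-12, 10) + 66) = -41*((2 + 10/(-12)) + 66) = -41*((2 + 10*(-1/12)) + 66) = -41*((2 - ⅚) + 66) = -41*(7/6 + 66) = -41*403/6 = -16523/6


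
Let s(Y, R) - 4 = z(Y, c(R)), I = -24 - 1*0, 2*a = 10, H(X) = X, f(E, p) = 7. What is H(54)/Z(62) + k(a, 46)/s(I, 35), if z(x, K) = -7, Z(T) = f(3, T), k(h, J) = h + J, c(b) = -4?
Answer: -65/7 ≈ -9.2857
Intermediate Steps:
a = 5 (a = (½)*10 = 5)
k(h, J) = J + h
Z(T) = 7
I = -24 (I = -24 + 0 = -24)
s(Y, R) = -3 (s(Y, R) = 4 - 7 = -3)
H(54)/Z(62) + k(a, 46)/s(I, 35) = 54/7 + (46 + 5)/(-3) = 54*(⅐) + 51*(-⅓) = 54/7 - 17 = -65/7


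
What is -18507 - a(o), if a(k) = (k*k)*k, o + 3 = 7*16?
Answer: -1313536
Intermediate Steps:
o = 109 (o = -3 + 7*16 = -3 + 112 = 109)
a(k) = k**3 (a(k) = k**2*k = k**3)
-18507 - a(o) = -18507 - 1*109**3 = -18507 - 1*1295029 = -18507 - 1295029 = -1313536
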